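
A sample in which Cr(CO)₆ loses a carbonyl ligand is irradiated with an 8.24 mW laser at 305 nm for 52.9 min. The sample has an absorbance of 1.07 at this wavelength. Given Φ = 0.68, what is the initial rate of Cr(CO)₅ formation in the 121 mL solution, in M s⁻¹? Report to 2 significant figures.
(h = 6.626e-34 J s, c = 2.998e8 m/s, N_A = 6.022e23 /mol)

Photon energy at 305 nm: hc/λ = (6.626e-34)(2.998e8)/(305e-9) = 6.513e-19 J.
Energy delivered: (8.24 mW)(3174 s) = 26.15 J.
Photons incident: 26.15 / 6.513e-19 = 4.015e19, i.e. 4.015e19/6.022e23 = 6.667e-5 mol.
Fraction absorbed: 1 − 10^(−1.07) = 0.9149.
Photons absorbed: 0.9149 × 6.667e-5 = 6.100e-5 mol.
Product formed: 0.68 × 6.100e-5 = 4.148e-5 mol.
Rate: 4.148e-5 mol / (3174 s × 0.121 L) = 1.1e-7 M s⁻¹.

1.1e-7 M s⁻¹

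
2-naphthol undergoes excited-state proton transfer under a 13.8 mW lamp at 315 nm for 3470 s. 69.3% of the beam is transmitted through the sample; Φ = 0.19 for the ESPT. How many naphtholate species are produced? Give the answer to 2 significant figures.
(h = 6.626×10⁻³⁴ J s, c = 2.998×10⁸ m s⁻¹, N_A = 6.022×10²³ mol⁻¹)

Photon energy at 315 nm: hc/λ = (6.626×10⁻³⁴)(2.998×10⁸)/(315×10⁻⁹) = 6.306×10⁻¹⁹ J.
Energy delivered: (13.8 mW)(3470 s) = 47.89 J.
Photons incident: 47.89 / 6.306×10⁻¹⁹ = 7.594×10¹⁹, i.e. 7.594×10¹⁹/6.022×10²³ = 1.261×10⁻⁴ mol.
Fraction absorbed: 1 − 69.3/100 = 0.3070.
Photons absorbed: 0.3070 × 1.261×10⁻⁴ = 3.871×10⁻⁵ mol.
Product: Φ × n_abs = 0.19 × 3.871×10⁻⁵ = 7.355×10⁻⁶ mol.
As a count: 7.355×10⁻⁶ × 6.022×10²³ = 4.4×10¹⁸.

4.4×10¹⁸ species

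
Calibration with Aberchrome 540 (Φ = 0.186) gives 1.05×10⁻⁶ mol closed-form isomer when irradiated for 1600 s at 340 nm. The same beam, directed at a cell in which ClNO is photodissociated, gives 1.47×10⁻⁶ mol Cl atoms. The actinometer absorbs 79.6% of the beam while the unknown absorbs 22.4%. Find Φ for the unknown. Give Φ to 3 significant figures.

Φ = 0.925

Photons absorbed by the actinometer: 1.05×10⁻⁶ / 0.186 = 5.645×10⁻⁶ mol.
Incident flux: 5.645×10⁻⁶ / 0.796 = 7.092×10⁻⁶ einstein.
Absorbed by unknown: 0.224 × 7.092×10⁻⁶ = 1.589×10⁻⁶ mol.
Φ(unknown) = 1.47×10⁻⁶ / 1.589×10⁻⁶ = 0.925.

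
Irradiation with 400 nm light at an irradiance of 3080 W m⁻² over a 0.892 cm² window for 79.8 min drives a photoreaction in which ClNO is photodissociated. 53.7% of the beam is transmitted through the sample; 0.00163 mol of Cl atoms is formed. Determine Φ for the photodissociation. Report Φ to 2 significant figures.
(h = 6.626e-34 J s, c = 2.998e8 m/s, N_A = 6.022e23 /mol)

Photon energy at 400 nm: hc/λ = (6.626e-34)(2.998e8)/(400e-9) = 4.966e-19 J.
Energy delivered: (3080 W m⁻²)(0.892e-4 m²)(4788 s) = 1315 J.
Photons incident: 1315 / 4.966e-19 = 2.648e21, i.e. 2.648e21/6.022e23 = 0.004397 mol.
Fraction absorbed: 1 − 53.7/100 = 0.4630.
Photons absorbed: 0.4630 × 0.004397 = 0.002036 mol.
Φ = 0.00163 mol / 0.002036 mol photons = 0.80.

Φ = 0.80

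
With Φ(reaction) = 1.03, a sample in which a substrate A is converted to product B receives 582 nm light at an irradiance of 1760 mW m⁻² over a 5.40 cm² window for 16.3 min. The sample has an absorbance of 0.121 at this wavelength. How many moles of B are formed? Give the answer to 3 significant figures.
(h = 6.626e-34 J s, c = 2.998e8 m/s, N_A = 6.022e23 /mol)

Photon energy at 582 nm: hc/λ = (6.626e-34)(2.998e8)/(582e-9) = 3.413e-19 J.
Energy delivered: (1760 mW m⁻²)(5.40e-4 m²)(978 s) = 0.9295 J.
Photons incident: 0.9295 / 3.413e-19 = 2.723e18, i.e. 2.723e18/6.022e23 = 4.522e-6 mol.
Fraction absorbed: 1 − 10^(−0.121) = 0.2432.
Photons absorbed: 0.2432 × 4.522e-6 = 1.100e-6 mol.
Product: Φ × n_abs = 1.03 × 1.100e-6 = 1.133e-6 mol.

1.13e-6 mol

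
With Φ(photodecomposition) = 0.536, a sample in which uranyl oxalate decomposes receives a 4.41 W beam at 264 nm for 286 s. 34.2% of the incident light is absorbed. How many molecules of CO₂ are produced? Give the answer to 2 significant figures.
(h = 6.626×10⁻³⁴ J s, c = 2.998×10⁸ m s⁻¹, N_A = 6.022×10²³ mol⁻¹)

Photon energy at 264 nm: hc/λ = (6.626×10⁻³⁴)(2.998×10⁸)/(264×10⁻⁹) = 7.525×10⁻¹⁹ J.
Energy delivered: (4.41 W)(286 s) = 1261 J.
Photons incident: 1261 / 7.525×10⁻¹⁹ = 1.676×10²¹, i.e. 1.676×10²¹/6.022×10²³ = 0.002783 mol.
Photons absorbed: 0.342 × 0.002783 = 9.518×10⁻⁴ mol.
Product: Φ × n_abs = 0.536 × 9.518×10⁻⁴ = 5.102×10⁻⁴ mol.
As a count: 5.102×10⁻⁴ × 6.022×10²³ = 3.1×10²⁰.

3.1×10²⁰ molecules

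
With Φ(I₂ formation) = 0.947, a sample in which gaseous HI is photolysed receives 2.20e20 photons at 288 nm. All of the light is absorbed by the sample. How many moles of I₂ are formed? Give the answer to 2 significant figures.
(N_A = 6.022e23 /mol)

Moles of photons: 2.20e20 / 6.022e23 = 3.653e-4 mol.
Product: Φ × n_abs = 0.947 × 3.653e-4 = 3.459e-4 mol.

3.5e-4 mol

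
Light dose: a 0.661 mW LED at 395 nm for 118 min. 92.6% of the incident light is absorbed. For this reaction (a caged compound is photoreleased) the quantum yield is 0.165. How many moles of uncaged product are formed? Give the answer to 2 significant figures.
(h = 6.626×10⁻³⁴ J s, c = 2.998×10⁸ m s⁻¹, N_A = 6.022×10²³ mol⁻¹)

Photon energy at 395 nm: hc/λ = (6.626×10⁻³⁴)(2.998×10⁸)/(395×10⁻⁹) = 5.029×10⁻¹⁹ J.
Energy delivered: (0.661 mW)(7080 s) = 4.680 J.
Photons incident: 4.680 / 5.029×10⁻¹⁹ = 9.306×10¹⁸, i.e. 9.306×10¹⁸/6.022×10²³ = 1.545×10⁻⁵ mol.
Photons absorbed: 0.926 × 1.545×10⁻⁵ = 1.431×10⁻⁵ mol.
Product: Φ × n_abs = 0.165 × 1.431×10⁻⁵ = 2.361×10⁻⁶ mol.

2.4×10⁻⁶ mol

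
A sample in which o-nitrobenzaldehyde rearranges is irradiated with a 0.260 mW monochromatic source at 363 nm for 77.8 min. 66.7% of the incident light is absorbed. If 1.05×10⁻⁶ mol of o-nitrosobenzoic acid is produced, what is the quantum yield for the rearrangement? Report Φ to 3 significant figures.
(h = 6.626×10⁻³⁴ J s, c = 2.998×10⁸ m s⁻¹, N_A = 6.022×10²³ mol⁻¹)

Φ = 0.427

Photon energy at 363 nm: hc/λ = (6.626×10⁻³⁴)(2.998×10⁸)/(363×10⁻⁹) = 5.472×10⁻¹⁹ J.
Energy delivered: (0.260 mW)(4668 s) = 1.214 J.
Photons incident: 1.214 / 5.472×10⁻¹⁹ = 2.219×10¹⁸, i.e. 2.219×10¹⁸/6.022×10²³ = 3.685×10⁻⁶ mol.
Photons absorbed: 0.667 × 3.685×10⁻⁶ = 2.458×10⁻⁶ mol.
Φ = 1.05×10⁻⁶ mol / 2.458×10⁻⁶ mol photons = 0.427.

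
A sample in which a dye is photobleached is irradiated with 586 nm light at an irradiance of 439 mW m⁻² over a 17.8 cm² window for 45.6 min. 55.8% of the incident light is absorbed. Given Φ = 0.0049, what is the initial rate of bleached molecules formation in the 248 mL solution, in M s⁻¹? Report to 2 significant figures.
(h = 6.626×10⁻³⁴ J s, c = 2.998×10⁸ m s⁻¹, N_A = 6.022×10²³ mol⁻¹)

4.2×10⁻¹¹ M s⁻¹

Photon energy at 586 nm: hc/λ = (6.626×10⁻³⁴)(2.998×10⁸)/(586×10⁻⁹) = 3.390×10⁻¹⁹ J.
Energy delivered: (439 mW m⁻²)(17.8×10⁻⁴ m²)(2736 s) = 2.138 J.
Photons incident: 2.138 / 3.390×10⁻¹⁹ = 6.307×10¹⁸, i.e. 6.307×10¹⁸/6.022×10²³ = 1.047×10⁻⁵ mol.
Photons absorbed: 0.558 × 1.047×10⁻⁵ = 5.842×10⁻⁶ mol.
Product formed: 0.0049 × 5.842×10⁻⁶ = 2.863×10⁻⁸ mol.
Rate: 2.863×10⁻⁸ mol / (2736 s × 0.248 L) = 4.2×10⁻¹¹ M s⁻¹.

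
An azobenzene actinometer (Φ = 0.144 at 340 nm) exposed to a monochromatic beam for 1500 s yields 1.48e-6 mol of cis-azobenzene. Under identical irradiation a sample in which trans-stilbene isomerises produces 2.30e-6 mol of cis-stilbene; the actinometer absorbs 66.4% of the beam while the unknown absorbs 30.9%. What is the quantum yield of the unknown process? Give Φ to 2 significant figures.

Photons absorbed by the actinometer: 1.48e-6 / 0.144 = 1.028e-5 mol.
Incident flux: 1.028e-5 / 0.664 = 1.548e-5 einstein.
Absorbed by unknown: 0.309 × 1.548e-5 = 4.783e-6 mol.
Φ(unknown) = 2.30e-6 / 4.783e-6 = 0.48.

Φ = 0.48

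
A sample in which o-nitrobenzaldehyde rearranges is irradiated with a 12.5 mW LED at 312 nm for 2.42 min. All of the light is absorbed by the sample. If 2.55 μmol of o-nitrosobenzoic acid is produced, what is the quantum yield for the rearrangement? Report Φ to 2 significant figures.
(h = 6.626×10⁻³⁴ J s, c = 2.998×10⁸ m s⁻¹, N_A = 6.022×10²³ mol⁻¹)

Product: 2.55 μmol = 2.55×10⁻⁶ mol.
Photon energy at 312 nm: hc/λ = (6.626×10⁻³⁴)(2.998×10⁸)/(312×10⁻⁹) = 6.367×10⁻¹⁹ J.
Energy delivered: (12.5 mW)(145.2 s) = 1.815 J.
Photons incident: 1.815 / 6.367×10⁻¹⁹ = 2.851×10¹⁸, i.e. 2.851×10¹⁸/6.022×10²³ = 4.734×10⁻⁶ mol.
Φ = 2.55×10⁻⁶ mol / 4.734×10⁻⁶ mol photons = 0.54.

Φ = 0.54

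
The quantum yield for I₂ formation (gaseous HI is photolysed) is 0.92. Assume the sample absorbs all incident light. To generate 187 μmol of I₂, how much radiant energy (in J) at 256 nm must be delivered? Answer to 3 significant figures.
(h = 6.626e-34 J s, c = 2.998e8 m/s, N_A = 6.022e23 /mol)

95.0 J

Product: 187 μmol = 1.87e-4 mol.
Photons that must be absorbed: 1.87e-4 / 0.92 = 2.033e-4 mol.
Photon energy: hc/λ = 7.760e-19 J; per mole, 4.673e5 J mol⁻¹.
Energy required: 2.033e-4 × 4.673e5 = 95.0 J.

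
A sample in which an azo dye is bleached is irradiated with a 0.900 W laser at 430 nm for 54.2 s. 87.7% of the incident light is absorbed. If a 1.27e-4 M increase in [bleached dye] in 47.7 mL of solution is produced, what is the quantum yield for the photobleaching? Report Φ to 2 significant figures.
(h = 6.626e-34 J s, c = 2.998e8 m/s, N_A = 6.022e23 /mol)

Product: (1.27e-4 M)(0.0477 L) = 6.058e-6 mol.
Photon energy at 430 nm: hc/λ = (6.626e-34)(2.998e8)/(430e-9) = 4.620e-19 J.
Energy delivered: (0.900 W)(54.2 s) = 48.78 J.
Photons incident: 48.78 / 4.620e-19 = 1.056e20, i.e. 1.056e20/6.022e23 = 1.754e-4 mol.
Photons absorbed: 0.877 × 1.754e-4 = 1.538e-4 mol.
Φ = 6.058e-6 mol / 1.538e-4 mol photons = 0.039.

Φ = 0.039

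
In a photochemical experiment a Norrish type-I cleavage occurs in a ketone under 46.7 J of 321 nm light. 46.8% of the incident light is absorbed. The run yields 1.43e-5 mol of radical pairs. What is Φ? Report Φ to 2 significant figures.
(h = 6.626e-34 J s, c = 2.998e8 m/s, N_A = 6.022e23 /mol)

Φ = 0.24

Photon energy at 321 nm: hc/λ = (6.626e-34)(2.998e8)/(321e-9) = 6.188e-19 J.
Photons incident: 46.7 / 6.188e-19 = 7.547e19, i.e. 7.547e19/6.022e23 = 1.253e-4 mol.
Photons absorbed: 0.468 × 1.253e-4 = 5.864e-5 mol.
Φ = 1.43e-5 mol / 5.864e-5 mol photons = 0.24.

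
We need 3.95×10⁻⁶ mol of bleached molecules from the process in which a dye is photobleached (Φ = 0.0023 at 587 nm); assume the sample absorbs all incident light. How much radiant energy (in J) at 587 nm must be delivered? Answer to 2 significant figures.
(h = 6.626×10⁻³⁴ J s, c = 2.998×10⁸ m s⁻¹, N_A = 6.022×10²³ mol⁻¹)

350 J

Photons that must be absorbed: 3.95×10⁻⁶ / 0.0023 = 0.001717 mol.
Photon energy: hc/λ = 3.384×10⁻¹⁹ J; per mole, 2.038×10⁵ J mol⁻¹.
Energy required: 0.001717 × 2.038×10⁵ = 350 J.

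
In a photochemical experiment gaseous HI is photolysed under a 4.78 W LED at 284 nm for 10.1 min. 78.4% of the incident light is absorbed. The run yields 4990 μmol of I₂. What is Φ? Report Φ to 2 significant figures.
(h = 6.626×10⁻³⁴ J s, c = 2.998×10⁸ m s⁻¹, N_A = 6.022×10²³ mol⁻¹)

Product: 4990 μmol = 0.00499 mol.
Photon energy at 284 nm: hc/λ = (6.626×10⁻³⁴)(2.998×10⁸)/(284×10⁻⁹) = 6.995×10⁻¹⁹ J.
Energy delivered: (4.78 W)(606 s) = 2897 J.
Photons incident: 2897 / 6.995×10⁻¹⁹ = 4.142×10²¹, i.e. 4.142×10²¹/6.022×10²³ = 0.006878 mol.
Photons absorbed: 0.784 × 0.006878 = 0.005392 mol.
Φ = 0.00499 mol / 0.005392 mol photons = 0.93.

Φ = 0.93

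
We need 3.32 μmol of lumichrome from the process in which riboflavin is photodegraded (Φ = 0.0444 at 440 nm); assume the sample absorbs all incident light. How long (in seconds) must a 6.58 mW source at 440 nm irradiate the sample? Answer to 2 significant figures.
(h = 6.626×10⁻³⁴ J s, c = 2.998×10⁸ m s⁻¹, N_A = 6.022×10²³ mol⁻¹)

t ≈ 3100 s

Product: 3.32 μmol = 3.32×10⁻⁶ mol.
Photons that must be absorbed: 3.32×10⁻⁶ / 0.0444 = 7.477×10⁻⁵ mol.
Photon energy: hc/λ = 4.515×10⁻¹⁹ J; per mole, 2.719×10⁵ J mol⁻¹.
Energy required: 7.477×10⁻⁵ × 2.719×10⁵ = 20.33 J.
Time: 20.33 J / 0.00658 W = 3100 s.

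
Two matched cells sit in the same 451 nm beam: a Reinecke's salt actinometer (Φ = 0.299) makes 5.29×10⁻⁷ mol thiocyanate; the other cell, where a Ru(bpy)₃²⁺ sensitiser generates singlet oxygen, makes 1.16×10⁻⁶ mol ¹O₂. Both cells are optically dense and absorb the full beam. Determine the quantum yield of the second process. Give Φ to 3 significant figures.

Photons absorbed by the actinometer: 5.29×10⁻⁷ / 0.299 = 1.769×10⁻⁶ mol.
Φ(unknown) = 1.16×10⁻⁶ / 1.769×10⁻⁶ = 0.656.

Φ = 0.656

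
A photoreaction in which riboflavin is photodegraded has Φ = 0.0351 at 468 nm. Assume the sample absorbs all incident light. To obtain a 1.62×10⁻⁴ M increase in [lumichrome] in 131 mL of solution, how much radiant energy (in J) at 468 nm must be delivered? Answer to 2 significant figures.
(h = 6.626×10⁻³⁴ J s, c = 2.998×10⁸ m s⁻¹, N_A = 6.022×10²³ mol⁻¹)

150 J

Product: (1.62×10⁻⁴ M)(0.131 L) = 2.122×10⁻⁵ mol.
Photons that must be absorbed: 2.122×10⁻⁵ / 0.0351 = 6.046×10⁻⁴ mol.
Photon energy: hc/λ = 4.245×10⁻¹⁹ J; per mole, 2.556×10⁵ J mol⁻¹.
Energy required: 6.046×10⁻⁴ × 2.556×10⁵ = 150 J.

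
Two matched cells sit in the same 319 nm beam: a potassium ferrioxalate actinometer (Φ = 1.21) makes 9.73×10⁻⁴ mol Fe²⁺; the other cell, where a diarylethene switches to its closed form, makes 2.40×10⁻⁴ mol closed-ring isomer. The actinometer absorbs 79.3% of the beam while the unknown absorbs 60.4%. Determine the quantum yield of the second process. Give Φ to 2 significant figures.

Photons absorbed by the actinometer: 9.73×10⁻⁴ / 1.21 = 8.041×10⁻⁴ mol.
Incident flux: 8.041×10⁻⁴ / 0.793 = 0.001014 einstein.
Absorbed by unknown: 0.604 × 0.001014 = 6.125×10⁻⁴ mol.
Φ(unknown) = 2.40×10⁻⁴ / 6.125×10⁻⁴ = 0.39.

Φ = 0.39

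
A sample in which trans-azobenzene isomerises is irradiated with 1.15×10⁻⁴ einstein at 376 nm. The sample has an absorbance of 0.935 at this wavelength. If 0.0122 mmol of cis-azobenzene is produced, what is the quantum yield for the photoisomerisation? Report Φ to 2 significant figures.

Φ = 0.12

Product: 0.0122 mmol = 1.22×10⁻⁵ mol.
Fraction absorbed: 1 − 10^(−0.935) = 0.8839.
Photons absorbed: 0.8839 × 1.15×10⁻⁴ = 1.016×10⁻⁴ mol.
Φ = 1.22×10⁻⁵ mol / 1.016×10⁻⁴ mol photons = 0.12.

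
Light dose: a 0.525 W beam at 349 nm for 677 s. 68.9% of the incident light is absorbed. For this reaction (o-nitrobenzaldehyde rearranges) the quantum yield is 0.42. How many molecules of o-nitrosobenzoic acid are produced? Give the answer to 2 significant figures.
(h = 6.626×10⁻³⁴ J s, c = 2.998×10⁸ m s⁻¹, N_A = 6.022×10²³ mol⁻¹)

Photon energy at 349 nm: hc/λ = (6.626×10⁻³⁴)(2.998×10⁸)/(349×10⁻⁹) = 5.692×10⁻¹⁹ J.
Energy delivered: (0.525 W)(677 s) = 355.4 J.
Photons incident: 355.4 / 5.692×10⁻¹⁹ = 6.244×10²⁰, i.e. 6.244×10²⁰/6.022×10²³ = 0.001037 mol.
Photons absorbed: 0.689 × 0.001037 = 7.145×10⁻⁴ mol.
Product: Φ × n_abs = 0.42 × 7.145×10⁻⁴ = 3.001×10⁻⁴ mol.
As a count: 3.001×10⁻⁴ × 6.022×10²³ = 1.8×10²⁰.

1.8×10²⁰ molecules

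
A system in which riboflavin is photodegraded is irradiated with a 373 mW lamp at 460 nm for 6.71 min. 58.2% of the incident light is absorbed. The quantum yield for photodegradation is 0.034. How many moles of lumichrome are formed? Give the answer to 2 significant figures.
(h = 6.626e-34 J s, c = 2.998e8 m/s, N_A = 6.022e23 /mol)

1.1e-5 mol

Photon energy at 460 nm: hc/λ = (6.626e-34)(2.998e8)/(460e-9) = 4.318e-19 J.
Energy delivered: (373 mW)(402.6 s) = 150.2 J.
Photons incident: 150.2 / 4.318e-19 = 3.478e20, i.e. 3.478e20/6.022e23 = 5.775e-4 mol.
Photons absorbed: 0.582 × 5.775e-4 = 3.361e-4 mol.
Product: Φ × n_abs = 0.034 × 3.361e-4 = 1.143e-5 mol.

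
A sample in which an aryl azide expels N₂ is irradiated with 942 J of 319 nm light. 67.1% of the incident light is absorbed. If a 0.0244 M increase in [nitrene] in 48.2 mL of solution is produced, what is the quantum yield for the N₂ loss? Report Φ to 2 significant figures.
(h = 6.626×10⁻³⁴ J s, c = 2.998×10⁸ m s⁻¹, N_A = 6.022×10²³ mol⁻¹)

Φ = 0.70

Product: (0.0244 M)(0.0482 L) = 0.001176 mol.
Photon energy at 319 nm: hc/λ = (6.626×10⁻³⁴)(2.998×10⁸)/(319×10⁻⁹) = 6.227×10⁻¹⁹ J.
Photons incident: 942 / 6.227×10⁻¹⁹ = 1.513×10²¹, i.e. 1.513×10²¹/6.022×10²³ = 0.002512 mol.
Photons absorbed: 0.671 × 0.002512 = 0.001686 mol.
Φ = 0.001176 mol / 0.001686 mol photons = 0.70.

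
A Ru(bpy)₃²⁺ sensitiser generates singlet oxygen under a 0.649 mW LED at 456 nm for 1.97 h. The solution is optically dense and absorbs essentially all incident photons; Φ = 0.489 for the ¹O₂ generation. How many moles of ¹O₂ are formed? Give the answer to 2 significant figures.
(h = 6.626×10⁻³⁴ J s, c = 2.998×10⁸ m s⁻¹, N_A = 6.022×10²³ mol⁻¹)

Photon energy at 456 nm: hc/λ = (6.626×10⁻³⁴)(2.998×10⁸)/(456×10⁻⁹) = 4.356×10⁻¹⁹ J.
Energy delivered: (0.649 mW)(7092 s) = 4.603 J.
Photons incident: 4.603 / 4.356×10⁻¹⁹ = 1.057×10¹⁹, i.e. 1.057×10¹⁹/6.022×10²³ = 1.755×10⁻⁵ mol.
Product: Φ × n_abs = 0.489 × 1.755×10⁻⁵ = 8.582×10⁻⁶ mol.

8.6×10⁻⁶ mol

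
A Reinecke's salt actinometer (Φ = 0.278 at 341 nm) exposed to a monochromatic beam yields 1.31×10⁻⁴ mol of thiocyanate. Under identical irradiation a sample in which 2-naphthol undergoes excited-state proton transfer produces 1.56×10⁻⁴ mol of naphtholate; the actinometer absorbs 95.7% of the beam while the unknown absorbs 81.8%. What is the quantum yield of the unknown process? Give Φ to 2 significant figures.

Photons absorbed by the actinometer: 1.31×10⁻⁴ / 0.278 = 4.712×10⁻⁴ mol.
Incident flux: 4.712×10⁻⁴ / 0.957 = 4.924×10⁻⁴ einstein.
Absorbed by unknown: 0.818 × 4.924×10⁻⁴ = 4.028×10⁻⁴ mol.
Φ(unknown) = 1.56×10⁻⁴ / 4.028×10⁻⁴ = 0.39.

Φ = 0.39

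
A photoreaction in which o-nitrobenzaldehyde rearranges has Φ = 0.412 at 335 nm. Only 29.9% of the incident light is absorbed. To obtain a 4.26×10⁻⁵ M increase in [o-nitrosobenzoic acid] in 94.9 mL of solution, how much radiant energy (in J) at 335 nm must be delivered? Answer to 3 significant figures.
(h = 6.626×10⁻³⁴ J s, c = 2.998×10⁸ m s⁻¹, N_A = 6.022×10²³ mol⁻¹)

11.7 J

Product: (4.26×10⁻⁵ M)(0.0949 L) = 4.043×10⁻⁶ mol.
Photons that must be absorbed: 4.043×10⁻⁶ / 0.412 = 9.813×10⁻⁶ mol.
Incident photons needed: 9.813×10⁻⁶ / 0.299 = 3.282×10⁻⁵ mol.
Photon energy: hc/λ = 5.930×10⁻¹⁹ J; per mole, 3.571×10⁵ J mol⁻¹.
Energy required: 3.282×10⁻⁵ × 3.571×10⁵ = 11.7 J.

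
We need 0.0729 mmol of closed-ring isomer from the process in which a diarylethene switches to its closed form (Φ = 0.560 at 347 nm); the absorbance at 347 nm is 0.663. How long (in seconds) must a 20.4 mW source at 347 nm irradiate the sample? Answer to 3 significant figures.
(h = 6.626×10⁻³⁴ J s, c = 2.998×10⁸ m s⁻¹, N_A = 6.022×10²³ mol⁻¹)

t ≈ 2810 s

Product: 0.0729 mmol = 7.29×10⁻⁵ mol.
Photons that must be absorbed: 7.29×10⁻⁵ / 0.560 = 1.302×10⁻⁴ mol.
Fraction absorbed: 1 − 10^(−0.663) = 0.7827.
Incident photons needed: 1.302×10⁻⁴ / 0.7827 = 1.663×10⁻⁴ mol.
Photon energy: hc/λ = 5.725×10⁻¹⁹ J; per mole, 3.448×10⁵ J mol⁻¹.
Energy required: 1.663×10⁻⁴ × 3.448×10⁵ = 57.34 J.
Time: 57.34 J / 0.0204 W = 2810 s.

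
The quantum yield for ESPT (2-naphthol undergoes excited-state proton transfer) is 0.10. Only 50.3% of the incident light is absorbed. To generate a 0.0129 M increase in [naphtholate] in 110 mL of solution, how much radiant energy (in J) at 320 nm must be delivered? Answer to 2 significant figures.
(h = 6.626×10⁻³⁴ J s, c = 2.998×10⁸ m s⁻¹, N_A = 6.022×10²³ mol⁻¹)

1.1×10⁴ J

Product: (0.0129 M)(0.11 L) = 0.001419 mol.
Photons that must be absorbed: 0.001419 / 0.10 = 0.01419 mol.
Incident photons needed: 0.01419 / 0.503 = 0.02821 mol.
Photon energy: hc/λ = 6.208×10⁻¹⁹ J; per mole, 3.738×10⁵ J mol⁻¹.
Energy required: 0.02821 × 3.738×10⁵ = 1.1×10⁴ J.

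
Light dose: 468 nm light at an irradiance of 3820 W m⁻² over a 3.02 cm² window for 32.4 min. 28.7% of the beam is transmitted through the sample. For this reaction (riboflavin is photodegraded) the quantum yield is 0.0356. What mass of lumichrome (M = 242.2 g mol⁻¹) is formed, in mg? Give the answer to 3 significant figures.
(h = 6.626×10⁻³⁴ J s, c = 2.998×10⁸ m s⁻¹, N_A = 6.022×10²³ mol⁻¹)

53.9 mg

Photon energy at 468 nm: hc/λ = (6.626×10⁻³⁴)(2.998×10⁸)/(468×10⁻⁹) = 4.245×10⁻¹⁹ J.
Energy delivered: (3820 W m⁻²)(3.02×10⁻⁴ m²)(1944 s) = 2243 J.
Photons incident: 2243 / 4.245×10⁻¹⁹ = 5.284×10²¹, i.e. 5.284×10²¹/6.022×10²³ = 0.008774 mol.
Fraction absorbed: 1 − 28.7/100 = 0.7130.
Photons absorbed: 0.7130 × 0.008774 = 0.006256 mol.
Product: Φ × n_abs = 0.0356 × 0.006256 = 2.227×10⁻⁴ mol.
Mass: 2.227×10⁻⁴ × 242.2 = 0.05394 g = 53.9 mg.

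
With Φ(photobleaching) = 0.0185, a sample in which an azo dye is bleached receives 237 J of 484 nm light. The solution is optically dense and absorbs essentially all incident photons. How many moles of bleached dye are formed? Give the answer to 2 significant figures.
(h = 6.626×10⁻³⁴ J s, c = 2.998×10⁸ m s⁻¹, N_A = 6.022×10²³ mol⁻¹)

1.8×10⁻⁵ mol

Photon energy at 484 nm: hc/λ = (6.626×10⁻³⁴)(2.998×10⁸)/(484×10⁻⁹) = 4.104×10⁻¹⁹ J.
Photons incident: 237 / 4.104×10⁻¹⁹ = 5.775×10²⁰, i.e. 5.775×10²⁰/6.022×10²³ = 9.590×10⁻⁴ mol.
Product: Φ × n_abs = 0.0185 × 9.590×10⁻⁴ = 1.774×10⁻⁵ mol.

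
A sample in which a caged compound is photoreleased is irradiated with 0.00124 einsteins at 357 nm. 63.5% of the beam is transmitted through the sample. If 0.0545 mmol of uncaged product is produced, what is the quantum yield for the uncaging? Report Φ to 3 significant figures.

Φ = 0.120

Product: 0.0545 mmol = 5.45e-5 mol.
Fraction absorbed: 1 − 63.5/100 = 0.3650.
Photons absorbed: 0.3650 × 0.00124 = 4.526e-4 mol.
Φ = 5.45e-5 mol / 4.526e-4 mol photons = 0.120.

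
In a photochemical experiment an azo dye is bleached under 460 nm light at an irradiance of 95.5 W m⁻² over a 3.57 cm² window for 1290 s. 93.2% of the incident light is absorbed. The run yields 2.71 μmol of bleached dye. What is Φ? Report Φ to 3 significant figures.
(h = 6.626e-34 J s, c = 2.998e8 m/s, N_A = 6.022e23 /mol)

Φ = 0.0172

Product: 2.71 μmol = 2.71e-6 mol.
Photon energy at 460 nm: hc/λ = (6.626e-34)(2.998e8)/(460e-9) = 4.318e-19 J.
Energy delivered: (95.5 W m⁻²)(3.57e-4 m²)(1290 s) = 43.98 J.
Photons incident: 43.98 / 4.318e-19 = 1.019e20, i.e. 1.019e20/6.022e23 = 1.692e-4 mol.
Photons absorbed: 0.932 × 1.692e-4 = 1.577e-4 mol.
Φ = 2.71e-6 mol / 1.577e-4 mol photons = 0.0172.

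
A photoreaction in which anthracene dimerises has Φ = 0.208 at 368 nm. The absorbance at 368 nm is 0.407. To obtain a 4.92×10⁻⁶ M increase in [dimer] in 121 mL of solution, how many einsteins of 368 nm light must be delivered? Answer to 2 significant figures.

4.7×10⁻⁶ einstein

Product: (4.92×10⁻⁶ M)(0.121 L) = 5.953×10⁻⁷ mol.
Photons that must be absorbed: 5.953×10⁻⁷ / 0.208 = 2.862×10⁻⁶ mol.
Fraction absorbed: 1 − 10^(−0.407) = 0.6083.
Incident photons needed: 2.862×10⁻⁶ / 0.6083 = 4.705×10⁻⁶ mol.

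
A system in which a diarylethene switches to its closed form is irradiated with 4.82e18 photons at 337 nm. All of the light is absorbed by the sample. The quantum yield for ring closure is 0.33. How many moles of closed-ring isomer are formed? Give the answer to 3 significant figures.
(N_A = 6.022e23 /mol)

Moles of photons: 4.82e18 / 6.022e23 = 8.004e-6 mol.
Product: Φ × n_abs = 0.33 × 8.004e-6 = 2.641e-6 mol.

2.64e-6 mol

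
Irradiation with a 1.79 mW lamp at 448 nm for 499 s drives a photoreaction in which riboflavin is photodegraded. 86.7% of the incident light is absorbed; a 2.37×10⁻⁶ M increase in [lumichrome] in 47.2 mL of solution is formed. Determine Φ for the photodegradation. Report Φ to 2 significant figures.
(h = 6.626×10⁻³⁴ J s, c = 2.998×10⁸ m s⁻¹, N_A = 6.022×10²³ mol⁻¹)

Φ = 0.039

Product: (2.37×10⁻⁶ M)(0.0472 L) = 1.119×10⁻⁷ mol.
Photon energy at 448 nm: hc/λ = (6.626×10⁻³⁴)(2.998×10⁸)/(448×10⁻⁹) = 4.434×10⁻¹⁹ J.
Energy delivered: (1.79 mW)(499 s) = 0.8932 J.
Photons incident: 0.8932 / 4.434×10⁻¹⁹ = 2.014×10¹⁸, i.e. 2.014×10¹⁸/6.022×10²³ = 3.344×10⁻⁶ mol.
Photons absorbed: 0.867 × 3.344×10⁻⁶ = 2.899×10⁻⁶ mol.
Φ = 1.119×10⁻⁷ mol / 2.899×10⁻⁶ mol photons = 0.039.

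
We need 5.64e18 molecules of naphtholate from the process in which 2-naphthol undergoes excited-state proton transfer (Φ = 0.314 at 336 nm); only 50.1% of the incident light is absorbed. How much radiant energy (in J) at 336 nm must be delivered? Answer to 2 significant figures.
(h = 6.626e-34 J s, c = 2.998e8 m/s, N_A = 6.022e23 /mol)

21 J

Product: 5.64e18 / 6.022e23 = 9.366e-6 mol.
Photons that must be absorbed: 9.366e-6 / 0.314 = 2.983e-5 mol.
Incident photons needed: 2.983e-5 / 0.501 = 5.954e-5 mol.
Photon energy: hc/λ = 5.912e-19 J; per mole, 3.560e5 J mol⁻¹.
Energy required: 5.954e-5 × 3.560e5 = 21 J.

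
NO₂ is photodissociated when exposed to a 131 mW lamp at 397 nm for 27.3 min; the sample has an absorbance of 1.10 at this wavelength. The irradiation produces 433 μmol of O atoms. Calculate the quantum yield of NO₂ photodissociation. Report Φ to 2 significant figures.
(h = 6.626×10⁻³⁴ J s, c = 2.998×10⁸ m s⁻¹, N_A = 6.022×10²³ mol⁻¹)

Product: 433 μmol = 4.33×10⁻⁴ mol.
Photon energy at 397 nm: hc/λ = (6.626×10⁻³⁴)(2.998×10⁸)/(397×10⁻⁹) = 5.004×10⁻¹⁹ J.
Energy delivered: (131 mW)(1638 s) = 214.6 J.
Photons incident: 214.6 / 5.004×10⁻¹⁹ = 4.289×10²⁰, i.e. 4.289×10²⁰/6.022×10²³ = 7.122×10⁻⁴ mol.
Fraction absorbed: 1 − 10^(−1.10) = 0.9206.
Photons absorbed: 0.9206 × 7.122×10⁻⁴ = 6.557×10⁻⁴ mol.
Φ = 4.33×10⁻⁴ mol / 6.557×10⁻⁴ mol photons = 0.66.

Φ = 0.66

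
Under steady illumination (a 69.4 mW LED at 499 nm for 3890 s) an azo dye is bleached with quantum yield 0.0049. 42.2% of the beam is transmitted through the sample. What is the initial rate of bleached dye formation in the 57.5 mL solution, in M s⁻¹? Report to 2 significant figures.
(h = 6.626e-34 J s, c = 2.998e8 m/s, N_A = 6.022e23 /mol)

1.4e-8 M s⁻¹

Photon energy at 499 nm: hc/λ = (6.626e-34)(2.998e8)/(499e-9) = 3.981e-19 J.
Energy delivered: (69.4 mW)(3890 s) = 270.0 J.
Photons incident: 270.0 / 3.981e-19 = 6.782e20, i.e. 6.782e20/6.022e23 = 0.001126 mol.
Fraction absorbed: 1 − 42.2/100 = 0.5780.
Photons absorbed: 0.5780 × 0.001126 = 6.508e-4 mol.
Product formed: 0.0049 × 6.508e-4 = 3.189e-6 mol.
Rate: 3.189e-6 mol / (3890 s × 0.0575 L) = 1.4e-8 M s⁻¹.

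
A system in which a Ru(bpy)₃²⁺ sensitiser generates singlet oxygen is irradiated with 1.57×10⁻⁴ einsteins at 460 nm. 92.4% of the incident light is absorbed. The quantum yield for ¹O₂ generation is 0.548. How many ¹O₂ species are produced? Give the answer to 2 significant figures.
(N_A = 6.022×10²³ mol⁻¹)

4.8×10¹⁹ species

Photons absorbed: 0.924 × 1.57×10⁻⁴ = 1.451×10⁻⁴ mol.
Product: Φ × n_abs = 0.548 × 1.451×10⁻⁴ = 7.951×10⁻⁵ mol.
As a count: 7.951×10⁻⁵ × 6.022×10²³ = 4.8×10¹⁹.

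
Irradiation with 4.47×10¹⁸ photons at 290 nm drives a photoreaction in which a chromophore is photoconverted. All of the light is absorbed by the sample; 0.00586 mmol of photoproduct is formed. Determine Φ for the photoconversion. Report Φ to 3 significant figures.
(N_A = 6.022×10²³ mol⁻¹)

Φ = 0.789

Product: 0.00586 mmol = 5.86×10⁻⁶ mol.
Moles of photons: 4.47×10¹⁸ / 6.022×10²³ = 7.423×10⁻⁶ mol.
Φ = 5.86×10⁻⁶ mol / 7.423×10⁻⁶ mol photons = 0.789.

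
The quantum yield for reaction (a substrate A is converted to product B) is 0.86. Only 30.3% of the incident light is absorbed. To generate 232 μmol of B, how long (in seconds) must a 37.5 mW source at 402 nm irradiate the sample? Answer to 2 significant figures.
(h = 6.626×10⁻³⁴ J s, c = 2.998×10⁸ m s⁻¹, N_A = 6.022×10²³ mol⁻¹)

t ≈ 7100 s

Product: 232 μmol = 2.32×10⁻⁴ mol.
Photons that must be absorbed: 2.32×10⁻⁴ / 0.86 = 2.698×10⁻⁴ mol.
Incident photons needed: 2.698×10⁻⁴ / 0.303 = 8.904×10⁻⁴ mol.
Photon energy: hc/λ = 4.941×10⁻¹⁹ J; per mole, 2.975×10⁵ J mol⁻¹.
Energy required: 8.904×10⁻⁴ × 2.975×10⁵ = 264.9 J.
Time: 264.9 J / 0.0375 W = 7100 s.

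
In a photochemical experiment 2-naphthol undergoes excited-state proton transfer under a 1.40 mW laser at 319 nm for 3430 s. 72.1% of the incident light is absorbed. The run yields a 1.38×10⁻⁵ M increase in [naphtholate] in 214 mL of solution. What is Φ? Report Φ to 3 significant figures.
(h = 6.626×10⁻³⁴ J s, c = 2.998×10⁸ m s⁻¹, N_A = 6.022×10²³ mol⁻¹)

Product: (1.38×10⁻⁵ M)(0.214 L) = 2.953×10⁻⁶ mol.
Photon energy at 319 nm: hc/λ = (6.626×10⁻³⁴)(2.998×10⁸)/(319×10⁻⁹) = 6.227×10⁻¹⁹ J.
Energy delivered: (1.40 mW)(3430 s) = 4.802 J.
Photons incident: 4.802 / 6.227×10⁻¹⁹ = 7.712×10¹⁸, i.e. 7.712×10¹⁸/6.022×10²³ = 1.281×10⁻⁵ mol.
Photons absorbed: 0.721 × 1.281×10⁻⁵ = 9.236×10⁻⁶ mol.
Φ = 2.953×10⁻⁶ mol / 9.236×10⁻⁶ mol photons = 0.320.

Φ = 0.320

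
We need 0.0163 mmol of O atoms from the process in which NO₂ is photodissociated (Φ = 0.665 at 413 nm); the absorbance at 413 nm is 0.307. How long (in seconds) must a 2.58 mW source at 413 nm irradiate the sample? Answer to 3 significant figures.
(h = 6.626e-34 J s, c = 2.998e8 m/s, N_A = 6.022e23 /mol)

Product: 0.0163 mmol = 1.63e-5 mol.
Photons that must be absorbed: 1.63e-5 / 0.665 = 2.451e-5 mol.
Fraction absorbed: 1 − 10^(−0.307) = 0.5068.
Incident photons needed: 2.451e-5 / 0.5068 = 4.836e-5 mol.
Photon energy: hc/λ = 4.810e-19 J; per mole, 2.897e5 J mol⁻¹.
Energy required: 4.836e-5 × 2.897e5 = 14.01 J.
Time: 14.01 J / 0.00258 W = 5430 s.

t ≈ 5430 s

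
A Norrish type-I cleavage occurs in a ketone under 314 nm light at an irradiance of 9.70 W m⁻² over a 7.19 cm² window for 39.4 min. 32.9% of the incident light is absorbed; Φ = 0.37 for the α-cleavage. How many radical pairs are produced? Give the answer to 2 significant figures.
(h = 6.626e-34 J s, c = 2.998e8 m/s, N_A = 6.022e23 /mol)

Photon energy at 314 nm: hc/λ = (6.626e-34)(2.998e8)/(314e-9) = 6.326e-19 J.
Energy delivered: (9.70 W m⁻²)(7.19e-4 m²)(2364 s) = 16.49 J.
Photons incident: 16.49 / 6.326e-19 = 2.607e19, i.e. 2.607e19/6.022e23 = 4.329e-5 mol.
Photons absorbed: 0.329 × 4.329e-5 = 1.424e-5 mol.
Product: Φ × n_abs = 0.37 × 1.424e-5 = 5.269e-6 mol.
As a count: 5.269e-6 × 6.022e23 = 3.2e18.

3.2e18 radical pairs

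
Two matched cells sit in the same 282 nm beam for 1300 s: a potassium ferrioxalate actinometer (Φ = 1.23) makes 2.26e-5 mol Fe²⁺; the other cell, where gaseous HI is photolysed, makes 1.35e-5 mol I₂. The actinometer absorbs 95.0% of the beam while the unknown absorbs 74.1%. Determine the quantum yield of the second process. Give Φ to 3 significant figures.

Φ = 0.942

Photons absorbed by the actinometer: 2.26e-5 / 1.23 = 1.837e-5 mol.
Incident flux: 1.837e-5 / 0.950 = 1.934e-5 einstein.
Absorbed by unknown: 0.741 × 1.934e-5 = 1.433e-5 mol.
Φ(unknown) = 1.35e-5 / 1.433e-5 = 0.942.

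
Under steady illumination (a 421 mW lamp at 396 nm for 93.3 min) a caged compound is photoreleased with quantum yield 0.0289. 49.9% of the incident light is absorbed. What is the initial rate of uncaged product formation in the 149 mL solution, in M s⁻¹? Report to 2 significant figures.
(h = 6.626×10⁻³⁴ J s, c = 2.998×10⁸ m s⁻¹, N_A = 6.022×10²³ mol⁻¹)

Photon energy at 396 nm: hc/λ = (6.626×10⁻³⁴)(2.998×10⁸)/(396×10⁻⁹) = 5.016×10⁻¹⁹ J.
Energy delivered: (421 mW)(5598 s) = 2357 J.
Photons incident: 2357 / 5.016×10⁻¹⁹ = 4.699×10²¹, i.e. 4.699×10²¹/6.022×10²³ = 0.007803 mol.
Photons absorbed: 0.499 × 0.007803 = 0.003894 mol.
Product formed: 0.0289 × 0.003894 = 1.125×10⁻⁴ mol.
Rate: 1.125×10⁻⁴ mol / (5598 s × 0.149 L) = 1.3×10⁻⁷ M s⁻¹.

1.3×10⁻⁷ M s⁻¹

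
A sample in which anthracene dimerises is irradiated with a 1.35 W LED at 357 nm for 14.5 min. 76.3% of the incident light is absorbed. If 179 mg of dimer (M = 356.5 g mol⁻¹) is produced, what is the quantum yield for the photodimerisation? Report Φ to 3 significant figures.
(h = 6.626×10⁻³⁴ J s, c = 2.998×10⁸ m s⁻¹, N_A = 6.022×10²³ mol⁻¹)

Product: 179 mg / 356.5 g mol⁻¹ = 5.021×10⁻⁴ mol.
Photon energy at 357 nm: hc/λ = (6.626×10⁻³⁴)(2.998×10⁸)/(357×10⁻⁹) = 5.564×10⁻¹⁹ J.
Energy delivered: (1.35 W)(870 s) = 1175 J.
Photons incident: 1175 / 5.564×10⁻¹⁹ = 2.112×10²¹, i.e. 2.112×10²¹/6.022×10²³ = 0.003507 mol.
Photons absorbed: 0.763 × 0.003507 = 0.002676 mol.
Φ = 5.021×10⁻⁴ mol / 0.002676 mol photons = 0.188.

Φ = 0.188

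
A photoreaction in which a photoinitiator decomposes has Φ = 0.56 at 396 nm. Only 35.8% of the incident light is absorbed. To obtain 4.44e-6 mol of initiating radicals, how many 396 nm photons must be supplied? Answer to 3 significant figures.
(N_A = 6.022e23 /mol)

Photons that must be absorbed: 4.44e-6 / 0.56 = 7.929e-6 mol.
Incident photons needed: 7.929e-6 / 0.358 = 2.215e-5 mol.
Photon count: 2.215e-5 × 6.022e23 = 1.33e19.

1.33e19 photons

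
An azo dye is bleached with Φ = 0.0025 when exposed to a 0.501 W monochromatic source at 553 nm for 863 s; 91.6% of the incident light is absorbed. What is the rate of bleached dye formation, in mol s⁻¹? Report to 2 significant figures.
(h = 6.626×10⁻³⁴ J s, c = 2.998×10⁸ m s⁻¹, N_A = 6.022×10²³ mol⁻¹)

5.3×10⁻⁹ mol s⁻¹

Photon energy at 553 nm: hc/λ = (6.626×10⁻³⁴)(2.998×10⁸)/(553×10⁻⁹) = 3.592×10⁻¹⁹ J.
Energy delivered: (0.501 W)(863 s) = 432.4 J.
Photons incident: 432.4 / 3.592×10⁻¹⁹ = 1.204×10²¹, i.e. 1.204×10²¹/6.022×10²³ = 0.001999 mol.
Photons absorbed: 0.916 × 0.001999 = 0.001831 mol.
Product formed: 0.0025 × 0.001831 = 4.578×10⁻⁶ mol.
Rate: 4.578×10⁻⁶ / 863 s = 5.3×10⁻⁹ mol s⁻¹.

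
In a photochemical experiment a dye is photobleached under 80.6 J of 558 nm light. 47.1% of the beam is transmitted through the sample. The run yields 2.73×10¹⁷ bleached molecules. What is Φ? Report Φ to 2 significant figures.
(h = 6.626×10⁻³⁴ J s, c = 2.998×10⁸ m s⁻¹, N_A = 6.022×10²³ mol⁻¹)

Product: 2.73×10¹⁷ / 6.022×10²³ = 4.533×10⁻⁷ mol.
Photon energy at 558 nm: hc/λ = (6.626×10⁻³⁴)(2.998×10⁸)/(558×10⁻⁹) = 3.560×10⁻¹⁹ J.
Photons incident: 80.6 / 3.560×10⁻¹⁹ = 2.264×10²⁰, i.e. 2.264×10²⁰/6.022×10²³ = 3.760×10⁻⁴ mol.
Fraction absorbed: 1 − 47.1/100 = 0.5290.
Photons absorbed: 0.5290 × 3.760×10⁻⁴ = 1.989×10⁻⁴ mol.
Φ = 4.533×10⁻⁷ mol / 1.989×10⁻⁴ mol photons = 0.0023.

Φ = 0.0023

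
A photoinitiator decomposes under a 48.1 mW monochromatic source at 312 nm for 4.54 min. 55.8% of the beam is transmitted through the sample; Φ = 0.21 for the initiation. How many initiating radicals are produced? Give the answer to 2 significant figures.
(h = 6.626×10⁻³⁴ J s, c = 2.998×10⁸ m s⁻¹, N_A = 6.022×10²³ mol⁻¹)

1.9×10¹⁸ initiating radicals

Photon energy at 312 nm: hc/λ = (6.626×10⁻³⁴)(2.998×10⁸)/(312×10⁻⁹) = 6.367×10⁻¹⁹ J.
Energy delivered: (48.1 mW)(272.4 s) = 13.10 J.
Photons incident: 13.10 / 6.367×10⁻¹⁹ = 2.057×10¹⁹, i.e. 2.057×10¹⁹/6.022×10²³ = 3.416×10⁻⁵ mol.
Fraction absorbed: 1 − 55.8/100 = 0.4420.
Photons absorbed: 0.4420 × 3.416×10⁻⁵ = 1.510×10⁻⁵ mol.
Product: Φ × n_abs = 0.21 × 1.510×10⁻⁵ = 3.171×10⁻⁶ mol.
As a count: 3.171×10⁻⁶ × 6.022×10²³ = 1.9×10¹⁸.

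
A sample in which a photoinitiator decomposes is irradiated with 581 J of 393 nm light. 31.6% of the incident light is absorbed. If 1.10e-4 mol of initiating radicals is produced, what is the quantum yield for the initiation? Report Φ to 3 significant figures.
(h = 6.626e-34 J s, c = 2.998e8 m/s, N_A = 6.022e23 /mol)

Φ = 0.182

Photon energy at 393 nm: hc/λ = (6.626e-34)(2.998e8)/(393e-9) = 5.055e-19 J.
Photons incident: 581 / 5.055e-19 = 1.149e21, i.e. 1.149e21/6.022e23 = 0.001908 mol.
Photons absorbed: 0.316 × 0.001908 = 6.029e-4 mol.
Φ = 1.10e-4 mol / 6.029e-4 mol photons = 0.182.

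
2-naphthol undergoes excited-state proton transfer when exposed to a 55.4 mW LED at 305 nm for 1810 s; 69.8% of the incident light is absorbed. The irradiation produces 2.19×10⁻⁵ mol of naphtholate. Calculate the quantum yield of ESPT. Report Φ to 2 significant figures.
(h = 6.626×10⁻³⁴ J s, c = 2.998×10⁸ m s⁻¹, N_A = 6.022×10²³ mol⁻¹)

Φ = 0.12

Photon energy at 305 nm: hc/λ = (6.626×10⁻³⁴)(2.998×10⁸)/(305×10⁻⁹) = 6.513×10⁻¹⁹ J.
Energy delivered: (55.4 mW)(1810 s) = 100.3 J.
Photons incident: 100.3 / 6.513×10⁻¹⁹ = 1.540×10²⁰, i.e. 1.540×10²⁰/6.022×10²³ = 2.557×10⁻⁴ mol.
Photons absorbed: 0.698 × 2.557×10⁻⁴ = 1.785×10⁻⁴ mol.
Φ = 2.19×10⁻⁵ mol / 1.785×10⁻⁴ mol photons = 0.12.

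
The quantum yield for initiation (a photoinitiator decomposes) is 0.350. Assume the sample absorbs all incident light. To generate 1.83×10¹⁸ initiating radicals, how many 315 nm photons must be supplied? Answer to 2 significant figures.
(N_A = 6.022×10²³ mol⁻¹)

5.2×10¹⁸ photons

Product: 1.83×10¹⁸ / 6.022×10²³ = 3.039×10⁻⁶ mol.
Photons that must be absorbed: 3.039×10⁻⁶ / 0.350 = 8.683×10⁻⁶ mol.
Photon count: 8.683×10⁻⁶ × 6.022×10²³ = 5.2×10¹⁸.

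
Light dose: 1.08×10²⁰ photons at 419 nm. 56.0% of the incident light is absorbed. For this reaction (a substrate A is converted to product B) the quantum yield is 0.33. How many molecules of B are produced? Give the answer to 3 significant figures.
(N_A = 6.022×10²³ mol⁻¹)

2.00×10¹⁹ molecules

Moles of photons: 1.08×10²⁰ / 6.022×10²³ = 1.793×10⁻⁴ mol.
Photons absorbed: 0.560 × 1.793×10⁻⁴ = 1.004×10⁻⁴ mol.
Product: Φ × n_abs = 0.33 × 1.004×10⁻⁴ = 3.313×10⁻⁵ mol.
As a count: 3.313×10⁻⁵ × 6.022×10²³ = 2.00×10¹⁹.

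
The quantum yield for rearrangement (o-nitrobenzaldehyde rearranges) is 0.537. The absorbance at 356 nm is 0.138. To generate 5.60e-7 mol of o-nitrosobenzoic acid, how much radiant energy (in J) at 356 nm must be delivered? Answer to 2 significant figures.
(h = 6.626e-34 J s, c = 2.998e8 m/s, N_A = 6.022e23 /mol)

1.3 J

Photons that must be absorbed: 5.60e-7 / 0.537 = 1.043e-6 mol.
Fraction absorbed: 1 − 10^(−0.138) = 0.2722.
Incident photons needed: 1.043e-6 / 0.2722 = 3.832e-6 mol.
Photon energy: hc/λ = 5.580e-19 J; per mole, 3.360e5 J mol⁻¹.
Energy required: 3.832e-6 × 3.360e5 = 1.3 J.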